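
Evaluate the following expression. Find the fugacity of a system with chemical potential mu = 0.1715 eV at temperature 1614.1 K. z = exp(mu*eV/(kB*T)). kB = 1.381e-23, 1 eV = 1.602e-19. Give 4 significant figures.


Step 1: Convert mu to Joules: 0.1715*1.602e-19 = 2.747e-20 J
Step 2: kB*T = 1.381e-23*1614.1 = 2.229e-20 J
Step 3: mu/(kB*T) = 1.233
Step 4: z = exp(1.233) = 3.43

3.43


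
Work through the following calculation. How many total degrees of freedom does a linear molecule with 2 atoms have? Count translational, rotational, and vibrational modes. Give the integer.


Step 1: Translational DOF = 3
Step 2: Rotational DOF (linear) = 2
Step 3: Vibrational DOF = 3*2 - 5 = 1
Step 4: Total = 3 + 2 + 1 = 6

6


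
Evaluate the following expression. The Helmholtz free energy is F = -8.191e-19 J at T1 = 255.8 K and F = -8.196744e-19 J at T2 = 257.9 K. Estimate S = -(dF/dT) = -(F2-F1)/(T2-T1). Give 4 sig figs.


Step 1: dF = F2 - F1 = -8.196744e-19 - (-8.191e-19) = -5.744e-22 J
Step 2: dT = T2 - T1 = 257.9 - 255.8 = 2.1 K
Step 3: S = -dF/dT = -(-5.744e-22)/2.1 = 2.735e-22 J/K

2.735e-22


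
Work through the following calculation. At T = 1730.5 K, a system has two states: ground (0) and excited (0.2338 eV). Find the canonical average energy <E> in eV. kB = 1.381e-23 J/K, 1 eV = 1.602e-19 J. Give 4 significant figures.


Step 1: beta*E = 0.2338*1.602e-19/(1.381e-23*1730.5) = 1.567
Step 2: exp(-beta*E) = 0.2086
Step 3: <E> = 0.2338*0.2086/(1+0.2086) = 0.04036 eV

0.04036


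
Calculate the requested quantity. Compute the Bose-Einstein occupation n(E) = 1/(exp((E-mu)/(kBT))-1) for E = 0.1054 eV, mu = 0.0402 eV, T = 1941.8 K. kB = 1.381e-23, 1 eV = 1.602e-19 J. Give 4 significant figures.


Step 1: (E - mu) = 0.0652 eV
Step 2: x = (E-mu)*eV/(kB*T) = 0.0652*1.602e-19/(1.381e-23*1941.8) = 0.3895
Step 3: exp(x) = 1.476
Step 4: n = 1/(exp(x)-1) = 2.1

2.1


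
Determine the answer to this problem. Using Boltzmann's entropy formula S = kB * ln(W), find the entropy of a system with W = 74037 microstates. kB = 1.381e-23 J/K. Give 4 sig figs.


Step 1: ln(W) = ln(74037) = 11.21
Step 2: S = kB * ln(W) = 1.381e-23 * 11.21
Step 3: S = 1.548e-22 J/K

1.548e-22


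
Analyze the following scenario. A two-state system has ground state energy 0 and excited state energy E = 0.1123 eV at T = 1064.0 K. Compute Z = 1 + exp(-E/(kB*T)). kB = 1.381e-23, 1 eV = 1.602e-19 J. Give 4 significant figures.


Step 1: Compute beta*E = E*eV/(kB*T) = 0.1123*1.602e-19/(1.381e-23*1064.0) = 1.224
Step 2: exp(-beta*E) = exp(-1.224) = 0.2939
Step 3: Z = 1 + 0.2939 = 1.294

1.294


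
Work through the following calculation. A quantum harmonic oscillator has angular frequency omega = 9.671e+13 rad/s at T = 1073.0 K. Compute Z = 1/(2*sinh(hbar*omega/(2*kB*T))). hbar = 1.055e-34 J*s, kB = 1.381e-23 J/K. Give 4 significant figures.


Step 1: Compute x = hbar*omega/(kB*T) = 1.055e-34*9.671e+13/(1.381e-23*1073.0) = 0.6885
Step 2: x/2 = 0.3443
Step 3: sinh(x/2) = 0.3511
Step 4: Z = 1/(2*0.3511) = 1.424

1.424


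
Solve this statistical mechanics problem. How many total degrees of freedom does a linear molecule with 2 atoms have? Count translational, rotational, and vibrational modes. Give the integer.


Step 1: Translational DOF = 3
Step 2: Rotational DOF (linear) = 2
Step 3: Vibrational DOF = 3*2 - 5 = 1
Step 4: Total = 3 + 2 + 1 = 6

6


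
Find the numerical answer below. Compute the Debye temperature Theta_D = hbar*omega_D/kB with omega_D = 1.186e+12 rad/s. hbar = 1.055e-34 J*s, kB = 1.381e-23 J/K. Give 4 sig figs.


Step 1: hbar*omega_D = 1.055e-34 * 1.186e+12 = 1.251e-22 J
Step 2: Theta_D = 1.251e-22 / 1.381e-23
Step 3: Theta_D = 9.06 K

9.06


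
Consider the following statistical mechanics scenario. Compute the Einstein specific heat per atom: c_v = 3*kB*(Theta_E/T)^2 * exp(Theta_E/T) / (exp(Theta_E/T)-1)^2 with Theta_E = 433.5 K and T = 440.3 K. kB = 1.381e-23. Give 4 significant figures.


Step 1: x = Theta_E/T = 433.5/440.3 = 0.9846
Step 2: x^2 = 0.9694
Step 3: exp(x) = 2.677
Step 4: c_v = 3*1.381e-23*0.9694*2.677/(2.677-1)^2 = 3.824e-23

3.824e-23


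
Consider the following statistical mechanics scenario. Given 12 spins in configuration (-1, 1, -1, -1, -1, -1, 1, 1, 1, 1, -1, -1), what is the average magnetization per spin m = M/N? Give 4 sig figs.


Step 1: Count up spins (+1): 5, down spins (-1): 7
Step 2: Total magnetization M = 5 - 7 = -2
Step 3: m = M/N = -2/12 = -0.1667

-0.1667


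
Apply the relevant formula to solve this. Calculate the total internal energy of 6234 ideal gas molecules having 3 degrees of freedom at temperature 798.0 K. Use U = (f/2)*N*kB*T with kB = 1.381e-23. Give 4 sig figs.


Step 1: f/2 = 3/2 = 1.5
Step 2: N*kB*T = 6234*1.381e-23*798.0 = 6.87e-17
Step 3: U = 1.5 * 6.87e-17 = 1.031e-16 J

1.031e-16


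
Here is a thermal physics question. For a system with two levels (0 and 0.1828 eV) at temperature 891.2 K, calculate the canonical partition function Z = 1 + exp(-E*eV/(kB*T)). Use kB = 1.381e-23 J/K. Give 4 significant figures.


Step 1: Compute beta*E = E*eV/(kB*T) = 0.1828*1.602e-19/(1.381e-23*891.2) = 2.379
Step 2: exp(-beta*E) = exp(-2.379) = 0.0926
Step 3: Z = 1 + 0.0926 = 1.093

1.093


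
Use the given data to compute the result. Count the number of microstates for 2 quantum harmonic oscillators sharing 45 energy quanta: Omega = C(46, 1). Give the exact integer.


Step 1: Use binomial coefficient C(46, 1)
Step 2: Numerator = 46! / 45!
Step 3: Denominator = 1!
Step 4: Omega = 46

46


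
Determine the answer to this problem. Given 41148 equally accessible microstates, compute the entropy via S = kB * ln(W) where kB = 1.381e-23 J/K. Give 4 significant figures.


Step 1: ln(W) = ln(41148) = 10.62
Step 2: S = kB * ln(W) = 1.381e-23 * 10.62
Step 3: S = 1.467e-22 J/K

1.467e-22


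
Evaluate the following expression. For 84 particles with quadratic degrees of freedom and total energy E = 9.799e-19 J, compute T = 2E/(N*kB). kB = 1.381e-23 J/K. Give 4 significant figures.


Step 1: Numerator = 2*E = 2*9.799e-19 = 1.96e-18 J
Step 2: Denominator = N*kB = 84*1.381e-23 = 1.16e-21
Step 3: T = 1.96e-18 / 1.16e-21 = 1689 K

1689


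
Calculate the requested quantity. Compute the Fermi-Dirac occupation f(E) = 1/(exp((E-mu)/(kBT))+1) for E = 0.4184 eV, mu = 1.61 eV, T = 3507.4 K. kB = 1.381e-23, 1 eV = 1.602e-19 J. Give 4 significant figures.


Step 1: (E - mu) = 0.4184 - 1.61 = -1.192 eV
Step 2: Convert: (E-mu)*eV = -1.909e-19 J
Step 3: x = (E-mu)*eV/(kB*T) = -3.941
Step 4: f = 1/(exp(-3.941)+1) = 0.9809

0.9809


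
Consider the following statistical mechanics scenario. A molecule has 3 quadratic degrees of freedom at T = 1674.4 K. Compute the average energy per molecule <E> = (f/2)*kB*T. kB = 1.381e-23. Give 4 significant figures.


Step 1: f/2 = 3/2 = 1.5
Step 2: kB*T = 1.381e-23 * 1674.4 = 2.312e-20
Step 3: <E> = 1.5 * 2.312e-20 = 3.469e-20 J

3.469e-20


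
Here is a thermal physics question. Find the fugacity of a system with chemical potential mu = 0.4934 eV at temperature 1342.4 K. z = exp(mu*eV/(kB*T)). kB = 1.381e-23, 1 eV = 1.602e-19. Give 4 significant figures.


Step 1: Convert mu to Joules: 0.4934*1.602e-19 = 7.904e-20 J
Step 2: kB*T = 1.381e-23*1342.4 = 1.854e-20 J
Step 3: mu/(kB*T) = 4.264
Step 4: z = exp(4.264) = 71.07

71.07


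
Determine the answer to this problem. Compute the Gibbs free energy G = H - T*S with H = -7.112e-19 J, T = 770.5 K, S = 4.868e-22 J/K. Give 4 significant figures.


Step 1: T*S = 770.5 * 4.868e-22 = 3.751e-19 J
Step 2: G = H - T*S = -7.112e-19 - 3.751e-19
Step 3: G = -1.086e-18 J

-1.086e-18


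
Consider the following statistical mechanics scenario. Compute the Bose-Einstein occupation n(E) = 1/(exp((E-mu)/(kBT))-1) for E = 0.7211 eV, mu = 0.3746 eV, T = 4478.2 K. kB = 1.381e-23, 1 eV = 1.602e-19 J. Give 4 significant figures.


Step 1: (E - mu) = 0.3465 eV
Step 2: x = (E-mu)*eV/(kB*T) = 0.3465*1.602e-19/(1.381e-23*4478.2) = 0.8976
Step 3: exp(x) = 2.454
Step 4: n = 1/(exp(x)-1) = 0.6879

0.6879


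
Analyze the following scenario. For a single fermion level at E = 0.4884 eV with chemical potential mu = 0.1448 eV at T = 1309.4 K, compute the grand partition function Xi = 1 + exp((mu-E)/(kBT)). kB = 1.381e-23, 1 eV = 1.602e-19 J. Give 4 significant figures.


Step 1: (mu - E) = 0.1448 - 0.4884 = -0.3436 eV
Step 2: x = (mu-E)*eV/(kB*T) = -0.3436*1.602e-19/(1.381e-23*1309.4) = -3.044
Step 3: exp(x) = 0.04764
Step 4: Xi = 1 + 0.04764 = 1.048

1.048


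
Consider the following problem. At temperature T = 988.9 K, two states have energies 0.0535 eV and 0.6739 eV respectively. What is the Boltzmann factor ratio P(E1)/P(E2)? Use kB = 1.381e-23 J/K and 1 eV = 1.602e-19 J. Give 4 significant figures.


Step 1: Compute energy difference dE = E1 - E2 = 0.0535 - 0.6739 = -0.6204 eV
Step 2: Convert to Joules: dE_J = -0.6204 * 1.602e-19 = -9.939e-20 J
Step 3: Compute exponent = -dE_J / (kB * T) = -(-9.939e-20) / (1.381e-23 * 988.9) = 7.278
Step 4: P(E1)/P(E2) = exp(7.278) = 1448

1448


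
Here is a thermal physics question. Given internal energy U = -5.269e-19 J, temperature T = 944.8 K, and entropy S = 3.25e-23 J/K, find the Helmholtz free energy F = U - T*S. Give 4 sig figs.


Step 1: T*S = 944.8 * 3.25e-23 = 3.071e-20 J
Step 2: F = U - T*S = -5.269e-19 - 3.071e-20
Step 3: F = -5.576e-19 J

-5.576e-19


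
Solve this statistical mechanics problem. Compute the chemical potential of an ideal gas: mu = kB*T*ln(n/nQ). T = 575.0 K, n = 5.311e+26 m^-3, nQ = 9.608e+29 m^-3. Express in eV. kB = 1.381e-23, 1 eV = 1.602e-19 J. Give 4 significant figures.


Step 1: n/nQ = 5.311e+26/9.608e+29 = 0.0005528
Step 2: ln(n/nQ) = -7.501
Step 3: mu = kB*T*ln(n/nQ) = 7.941e-21*-7.501 = -5.956e-20 J
Step 4: Convert to eV: -5.956e-20/1.602e-19 = -0.3718 eV

-0.3718


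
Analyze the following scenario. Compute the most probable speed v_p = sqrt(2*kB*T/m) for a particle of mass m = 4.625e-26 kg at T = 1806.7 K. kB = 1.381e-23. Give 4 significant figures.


Step 1: Numerator = 2*kB*T = 2*1.381e-23*1806.7 = 4.99e-20
Step 2: Ratio = 4.99e-20 / 4.625e-26 = 1.079e+06
Step 3: v_p = sqrt(1.079e+06) = 1039 m/s

1039


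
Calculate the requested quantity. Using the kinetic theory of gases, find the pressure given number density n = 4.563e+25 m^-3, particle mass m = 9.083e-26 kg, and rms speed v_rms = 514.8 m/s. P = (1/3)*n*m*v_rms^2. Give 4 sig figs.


Step 1: v_rms^2 = 514.8^2 = 2.65e+05
Step 2: n*m = 4.563e+25*9.083e-26 = 4.145
Step 3: P = (1/3)*4.145*2.65e+05 = 3.661e+05 Pa

3.661e+05


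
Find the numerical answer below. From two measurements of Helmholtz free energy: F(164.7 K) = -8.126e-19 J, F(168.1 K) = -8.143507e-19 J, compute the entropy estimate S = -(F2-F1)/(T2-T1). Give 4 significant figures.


Step 1: dF = F2 - F1 = -8.143507e-19 - (-8.126e-19) = -1.7507e-21 J
Step 2: dT = T2 - T1 = 168.1 - 164.7 = 3.4 K
Step 3: S = -dF/dT = -(-1.7507e-21)/3.4 = 5.149e-22 J/K

5.149e-22


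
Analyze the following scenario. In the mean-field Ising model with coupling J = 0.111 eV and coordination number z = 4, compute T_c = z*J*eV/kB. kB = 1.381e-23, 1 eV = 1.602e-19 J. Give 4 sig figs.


Step 1: z*J = 4*0.111 = 0.444 eV
Step 2: Convert to Joules: 0.444*1.602e-19 = 7.113e-20 J
Step 3: T_c = 7.113e-20 / 1.381e-23 = 5151 K

5151


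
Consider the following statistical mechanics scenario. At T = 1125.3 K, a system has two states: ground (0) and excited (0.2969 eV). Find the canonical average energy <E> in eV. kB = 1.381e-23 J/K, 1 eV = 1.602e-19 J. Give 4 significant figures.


Step 1: beta*E = 0.2969*1.602e-19/(1.381e-23*1125.3) = 3.061
Step 2: exp(-beta*E) = 0.04686
Step 3: <E> = 0.2969*0.04686/(1+0.04686) = 0.01329 eV

0.01329


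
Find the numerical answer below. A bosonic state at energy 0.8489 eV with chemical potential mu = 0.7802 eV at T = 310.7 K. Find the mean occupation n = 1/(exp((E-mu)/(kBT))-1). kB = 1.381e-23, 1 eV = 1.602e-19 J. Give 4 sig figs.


Step 1: (E - mu) = 0.0687 eV
Step 2: x = (E-mu)*eV/(kB*T) = 0.0687*1.602e-19/(1.381e-23*310.7) = 2.565
Step 3: exp(x) = 13
Step 4: n = 1/(exp(x)-1) = 0.08333

0.08333


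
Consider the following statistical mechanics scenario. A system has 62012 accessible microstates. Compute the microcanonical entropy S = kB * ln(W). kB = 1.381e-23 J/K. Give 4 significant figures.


Step 1: ln(W) = ln(62012) = 11.04
Step 2: S = kB * ln(W) = 1.381e-23 * 11.04
Step 3: S = 1.524e-22 J/K

1.524e-22


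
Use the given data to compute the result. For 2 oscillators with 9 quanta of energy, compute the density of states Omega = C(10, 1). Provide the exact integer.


Step 1: Use binomial coefficient C(10, 1)
Step 2: Numerator = 10! / 9!
Step 3: Denominator = 1!
Step 4: Omega = 10

10


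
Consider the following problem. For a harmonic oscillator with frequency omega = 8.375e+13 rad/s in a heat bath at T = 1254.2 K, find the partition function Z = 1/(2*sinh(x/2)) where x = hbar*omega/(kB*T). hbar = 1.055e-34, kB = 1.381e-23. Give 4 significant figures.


Step 1: Compute x = hbar*omega/(kB*T) = 1.055e-34*8.375e+13/(1.381e-23*1254.2) = 0.5101
Step 2: x/2 = 0.2551
Step 3: sinh(x/2) = 0.2578
Step 4: Z = 1/(2*0.2578) = 1.939

1.939


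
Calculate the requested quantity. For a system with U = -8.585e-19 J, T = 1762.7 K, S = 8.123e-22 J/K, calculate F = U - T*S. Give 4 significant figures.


Step 1: T*S = 1762.7 * 8.123e-22 = 1.432e-18 J
Step 2: F = U - T*S = -8.585e-19 - 1.432e-18
Step 3: F = -2.29e-18 J

-2.29e-18


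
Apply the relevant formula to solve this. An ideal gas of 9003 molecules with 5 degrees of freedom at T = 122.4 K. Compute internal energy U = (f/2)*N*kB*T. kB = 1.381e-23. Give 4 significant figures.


Step 1: f/2 = 5/2 = 2.5
Step 2: N*kB*T = 9003*1.381e-23*122.4 = 1.522e-17
Step 3: U = 2.5 * 1.522e-17 = 3.805e-17 J

3.805e-17


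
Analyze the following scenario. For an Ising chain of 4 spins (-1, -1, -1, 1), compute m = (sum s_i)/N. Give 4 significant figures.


Step 1: Count up spins (+1): 1, down spins (-1): 3
Step 2: Total magnetization M = 1 - 3 = -2
Step 3: m = M/N = -2/4 = -0.5

-0.5


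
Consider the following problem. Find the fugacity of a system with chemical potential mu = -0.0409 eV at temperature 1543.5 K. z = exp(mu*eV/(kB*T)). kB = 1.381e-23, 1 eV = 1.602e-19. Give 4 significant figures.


Step 1: Convert mu to Joules: -0.0409*1.602e-19 = -6.552e-21 J
Step 2: kB*T = 1.381e-23*1543.5 = 2.132e-20 J
Step 3: mu/(kB*T) = -0.3074
Step 4: z = exp(-0.3074) = 0.7354

0.7354


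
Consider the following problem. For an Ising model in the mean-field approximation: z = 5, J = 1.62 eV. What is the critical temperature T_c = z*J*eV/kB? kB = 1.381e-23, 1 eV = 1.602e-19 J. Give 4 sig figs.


Step 1: z*J = 5*1.62 = 8.1 eV
Step 2: Convert to Joules: 8.1*1.602e-19 = 1.298e-18 J
Step 3: T_c = 1.298e-18 / 1.381e-23 = 9.396e+04 K

9.396e+04


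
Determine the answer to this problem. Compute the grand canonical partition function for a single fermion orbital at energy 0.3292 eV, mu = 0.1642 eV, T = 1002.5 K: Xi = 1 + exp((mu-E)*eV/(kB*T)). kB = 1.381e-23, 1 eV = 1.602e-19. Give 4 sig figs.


Step 1: (mu - E) = 0.1642 - 0.3292 = -0.165 eV
Step 2: x = (mu-E)*eV/(kB*T) = -0.165*1.602e-19/(1.381e-23*1002.5) = -1.909
Step 3: exp(x) = 0.1482
Step 4: Xi = 1 + 0.1482 = 1.148

1.148


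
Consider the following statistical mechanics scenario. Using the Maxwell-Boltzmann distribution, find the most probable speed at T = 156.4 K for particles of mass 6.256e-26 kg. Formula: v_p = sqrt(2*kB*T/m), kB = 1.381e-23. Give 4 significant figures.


Step 1: Numerator = 2*kB*T = 2*1.381e-23*156.4 = 4.32e-21
Step 2: Ratio = 4.32e-21 / 6.256e-26 = 6.905e+04
Step 3: v_p = sqrt(6.905e+04) = 262.8 m/s

262.8


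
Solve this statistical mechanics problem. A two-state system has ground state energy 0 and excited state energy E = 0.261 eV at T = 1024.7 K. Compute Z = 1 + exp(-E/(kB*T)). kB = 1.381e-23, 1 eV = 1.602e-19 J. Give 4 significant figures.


Step 1: Compute beta*E = E*eV/(kB*T) = 0.261*1.602e-19/(1.381e-23*1024.7) = 2.955
Step 2: exp(-beta*E) = exp(-2.955) = 0.05209
Step 3: Z = 1 + 0.05209 = 1.052

1.052


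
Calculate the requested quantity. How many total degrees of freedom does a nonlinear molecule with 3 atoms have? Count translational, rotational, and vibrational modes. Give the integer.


Step 1: Translational DOF = 3
Step 2: Rotational DOF (nonlinear) = 3
Step 3: Vibrational DOF = 3*3 - 6 = 3
Step 4: Total = 3 + 3 + 3 = 9

9


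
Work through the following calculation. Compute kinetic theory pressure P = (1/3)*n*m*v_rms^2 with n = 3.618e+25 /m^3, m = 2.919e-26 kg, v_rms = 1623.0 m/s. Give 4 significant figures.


Step 1: v_rms^2 = 1623.0^2 = 2.634e+06
Step 2: n*m = 3.618e+25*2.919e-26 = 1.056
Step 3: P = (1/3)*1.056*2.634e+06 = 9.273e+05 Pa

9.273e+05


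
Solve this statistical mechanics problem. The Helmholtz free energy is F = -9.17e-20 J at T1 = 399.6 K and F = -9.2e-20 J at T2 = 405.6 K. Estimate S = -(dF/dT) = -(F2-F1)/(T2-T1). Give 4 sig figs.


Step 1: dF = F2 - F1 = -9.2e-20 - (-9.17e-20) = -3e-22 J
Step 2: dT = T2 - T1 = 405.6 - 399.6 = 6 K
Step 3: S = -dF/dT = -(-3e-22)/6 = 5e-23 J/K

5e-23


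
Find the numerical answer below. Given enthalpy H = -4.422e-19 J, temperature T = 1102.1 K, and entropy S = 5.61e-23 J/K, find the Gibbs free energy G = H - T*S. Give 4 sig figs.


Step 1: T*S = 1102.1 * 5.61e-23 = 6.183e-20 J
Step 2: G = H - T*S = -4.422e-19 - 6.183e-20
Step 3: G = -5.04e-19 J

-5.04e-19


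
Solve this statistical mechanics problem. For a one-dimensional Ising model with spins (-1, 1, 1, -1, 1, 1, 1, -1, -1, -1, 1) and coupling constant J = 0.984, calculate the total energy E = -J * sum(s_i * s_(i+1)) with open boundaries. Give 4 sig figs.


Step 1: Nearest-neighbor products: -1, 1, -1, -1, 1, 1, -1, 1, 1, -1
Step 2: Sum of products = 0
Step 3: E = -0.984 * 0 = 0

0


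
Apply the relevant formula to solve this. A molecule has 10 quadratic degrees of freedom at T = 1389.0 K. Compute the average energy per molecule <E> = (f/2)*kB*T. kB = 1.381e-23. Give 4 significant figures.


Step 1: f/2 = 10/2 = 5
Step 2: kB*T = 1.381e-23 * 1389.0 = 1.918e-20
Step 3: <E> = 5 * 1.918e-20 = 9.591e-20 J

9.591e-20


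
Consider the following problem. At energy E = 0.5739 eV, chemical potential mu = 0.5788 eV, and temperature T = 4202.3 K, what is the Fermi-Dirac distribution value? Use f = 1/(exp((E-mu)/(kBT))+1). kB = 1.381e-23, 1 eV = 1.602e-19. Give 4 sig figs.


Step 1: (E - mu) = 0.5739 - 0.5788 = -0.0049 eV
Step 2: Convert: (E-mu)*eV = -7.85e-22 J
Step 3: x = (E-mu)*eV/(kB*T) = -0.01353
Step 4: f = 1/(exp(-0.01353)+1) = 0.5034

0.5034


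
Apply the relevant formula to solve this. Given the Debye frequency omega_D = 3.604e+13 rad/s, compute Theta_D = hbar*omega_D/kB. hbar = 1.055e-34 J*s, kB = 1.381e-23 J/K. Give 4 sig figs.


Step 1: hbar*omega_D = 1.055e-34 * 3.604e+13 = 3.802e-21 J
Step 2: Theta_D = 3.802e-21 / 1.381e-23
Step 3: Theta_D = 275.3 K

275.3


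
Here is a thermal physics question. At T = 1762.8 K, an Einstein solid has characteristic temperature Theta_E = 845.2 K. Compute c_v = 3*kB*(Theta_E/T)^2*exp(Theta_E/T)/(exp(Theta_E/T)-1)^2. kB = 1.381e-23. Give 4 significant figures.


Step 1: x = Theta_E/T = 845.2/1762.8 = 0.4795
Step 2: x^2 = 0.2299
Step 3: exp(x) = 1.615
Step 4: c_v = 3*1.381e-23*0.2299*1.615/(1.615-1)^2 = 4.065e-23

4.065e-23


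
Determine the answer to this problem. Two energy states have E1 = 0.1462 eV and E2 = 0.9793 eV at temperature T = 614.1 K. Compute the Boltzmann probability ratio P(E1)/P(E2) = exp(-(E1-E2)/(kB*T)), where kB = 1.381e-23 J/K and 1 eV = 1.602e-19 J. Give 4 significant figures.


Step 1: Compute energy difference dE = E1 - E2 = 0.1462 - 0.9793 = -0.8331 eV
Step 2: Convert to Joules: dE_J = -0.8331 * 1.602e-19 = -1.335e-19 J
Step 3: Compute exponent = -dE_J / (kB * T) = -(-1.335e-19) / (1.381e-23 * 614.1) = 15.74
Step 4: P(E1)/P(E2) = exp(15.74) = 6.832e+06

6.832e+06


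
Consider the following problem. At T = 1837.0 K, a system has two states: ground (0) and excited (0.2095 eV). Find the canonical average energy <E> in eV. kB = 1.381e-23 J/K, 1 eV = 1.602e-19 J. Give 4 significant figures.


Step 1: beta*E = 0.2095*1.602e-19/(1.381e-23*1837.0) = 1.323
Step 2: exp(-beta*E) = 0.2663
Step 3: <E> = 0.2095*0.2663/(1+0.2663) = 0.04406 eV

0.04406


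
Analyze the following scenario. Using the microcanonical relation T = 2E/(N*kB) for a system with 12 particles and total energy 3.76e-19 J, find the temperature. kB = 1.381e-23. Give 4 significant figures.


Step 1: Numerator = 2*E = 2*3.76e-19 = 7.52e-19 J
Step 2: Denominator = N*kB = 12*1.381e-23 = 1.657e-22
Step 3: T = 7.52e-19 / 1.657e-22 = 4538 K

4538


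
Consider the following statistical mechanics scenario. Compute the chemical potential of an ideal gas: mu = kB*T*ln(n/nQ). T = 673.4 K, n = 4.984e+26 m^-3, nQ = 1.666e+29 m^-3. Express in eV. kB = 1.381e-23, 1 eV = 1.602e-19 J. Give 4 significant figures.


Step 1: n/nQ = 4.984e+26/1.666e+29 = 0.002992
Step 2: ln(n/nQ) = -5.812
Step 3: mu = kB*T*ln(n/nQ) = 9.3e-21*-5.812 = -5.405e-20 J
Step 4: Convert to eV: -5.405e-20/1.602e-19 = -0.3374 eV

-0.3374


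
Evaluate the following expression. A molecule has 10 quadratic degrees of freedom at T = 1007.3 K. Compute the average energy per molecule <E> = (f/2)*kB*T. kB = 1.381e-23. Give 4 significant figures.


Step 1: f/2 = 10/2 = 5
Step 2: kB*T = 1.381e-23 * 1007.3 = 1.391e-20
Step 3: <E> = 5 * 1.391e-20 = 6.955e-20 J

6.955e-20


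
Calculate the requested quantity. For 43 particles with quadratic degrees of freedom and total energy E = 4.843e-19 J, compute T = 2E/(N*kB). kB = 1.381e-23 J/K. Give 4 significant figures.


Step 1: Numerator = 2*E = 2*4.843e-19 = 9.686e-19 J
Step 2: Denominator = N*kB = 43*1.381e-23 = 5.938e-22
Step 3: T = 9.686e-19 / 5.938e-22 = 1631 K

1631


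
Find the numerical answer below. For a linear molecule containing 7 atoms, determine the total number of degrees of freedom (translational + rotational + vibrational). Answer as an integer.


Step 1: Translational DOF = 3
Step 2: Rotational DOF (linear) = 2
Step 3: Vibrational DOF = 3*7 - 5 = 16
Step 4: Total = 3 + 2 + 16 = 21

21


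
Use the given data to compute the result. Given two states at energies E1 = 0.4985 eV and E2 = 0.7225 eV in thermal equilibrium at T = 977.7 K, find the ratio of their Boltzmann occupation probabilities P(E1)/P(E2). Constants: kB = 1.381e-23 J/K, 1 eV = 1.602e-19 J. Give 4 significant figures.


Step 1: Compute energy difference dE = E1 - E2 = 0.4985 - 0.7225 = -0.224 eV
Step 2: Convert to Joules: dE_J = -0.224 * 1.602e-19 = -3.588e-20 J
Step 3: Compute exponent = -dE_J / (kB * T) = -(-3.588e-20) / (1.381e-23 * 977.7) = 2.658
Step 4: P(E1)/P(E2) = exp(2.658) = 14.26

14.26


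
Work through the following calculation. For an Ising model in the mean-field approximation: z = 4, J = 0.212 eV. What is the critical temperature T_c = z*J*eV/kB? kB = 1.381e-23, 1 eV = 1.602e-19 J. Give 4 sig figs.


Step 1: z*J = 4*0.212 = 0.848 eV
Step 2: Convert to Joules: 0.848*1.602e-19 = 1.358e-19 J
Step 3: T_c = 1.358e-19 / 1.381e-23 = 9837 K

9837


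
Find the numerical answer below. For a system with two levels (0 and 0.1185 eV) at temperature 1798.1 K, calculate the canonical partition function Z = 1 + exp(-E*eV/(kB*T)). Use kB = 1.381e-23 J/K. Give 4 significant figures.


Step 1: Compute beta*E = E*eV/(kB*T) = 0.1185*1.602e-19/(1.381e-23*1798.1) = 0.7645
Step 2: exp(-beta*E) = exp(-0.7645) = 0.4656
Step 3: Z = 1 + 0.4656 = 1.466

1.466


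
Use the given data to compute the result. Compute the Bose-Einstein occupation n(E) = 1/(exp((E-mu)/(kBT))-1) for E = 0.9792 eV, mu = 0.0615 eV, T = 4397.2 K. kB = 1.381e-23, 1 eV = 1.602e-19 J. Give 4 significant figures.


Step 1: (E - mu) = 0.9177 eV
Step 2: x = (E-mu)*eV/(kB*T) = 0.9177*1.602e-19/(1.381e-23*4397.2) = 2.421
Step 3: exp(x) = 11.26
Step 4: n = 1/(exp(x)-1) = 0.09749

0.09749


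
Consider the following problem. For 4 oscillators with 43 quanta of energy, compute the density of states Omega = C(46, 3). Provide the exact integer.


Step 1: Use binomial coefficient C(46, 3)
Step 2: Numerator = 46! / 43!
Step 3: Denominator = 3!
Step 4: Omega = 15180

15180


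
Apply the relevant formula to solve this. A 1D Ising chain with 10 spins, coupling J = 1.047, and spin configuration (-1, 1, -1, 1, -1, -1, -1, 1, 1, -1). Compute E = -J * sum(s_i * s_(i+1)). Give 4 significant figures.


Step 1: Nearest-neighbor products: -1, -1, -1, -1, 1, 1, -1, 1, -1
Step 2: Sum of products = -3
Step 3: E = -1.047 * -3 = 3.141

3.141


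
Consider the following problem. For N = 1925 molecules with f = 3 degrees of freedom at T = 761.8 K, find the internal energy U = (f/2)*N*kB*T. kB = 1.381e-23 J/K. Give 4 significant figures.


Step 1: f/2 = 3/2 = 1.5
Step 2: N*kB*T = 1925*1.381e-23*761.8 = 2.025e-17
Step 3: U = 1.5 * 2.025e-17 = 3.038e-17 J

3.038e-17


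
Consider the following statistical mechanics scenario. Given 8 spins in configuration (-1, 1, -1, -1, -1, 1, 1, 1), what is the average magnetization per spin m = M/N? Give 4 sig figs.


Step 1: Count up spins (+1): 4, down spins (-1): 4
Step 2: Total magnetization M = 4 - 4 = 0
Step 3: m = M/N = 0/8 = 0

0


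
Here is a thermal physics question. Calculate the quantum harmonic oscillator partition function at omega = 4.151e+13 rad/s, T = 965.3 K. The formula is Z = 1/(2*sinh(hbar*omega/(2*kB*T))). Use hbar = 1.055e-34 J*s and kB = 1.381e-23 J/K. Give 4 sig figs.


Step 1: Compute x = hbar*omega/(kB*T) = 1.055e-34*4.151e+13/(1.381e-23*965.3) = 0.3285
Step 2: x/2 = 0.1643
Step 3: sinh(x/2) = 0.165
Step 4: Z = 1/(2*0.165) = 3.03

3.03


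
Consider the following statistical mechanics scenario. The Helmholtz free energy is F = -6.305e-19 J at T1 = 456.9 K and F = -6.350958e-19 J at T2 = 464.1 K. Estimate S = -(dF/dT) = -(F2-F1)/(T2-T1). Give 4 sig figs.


Step 1: dF = F2 - F1 = -6.350958e-19 - (-6.305e-19) = -4.5958e-21 J
Step 2: dT = T2 - T1 = 464.1 - 456.9 = 7.2 K
Step 3: S = -dF/dT = -(-4.5958e-21)/7.2 = 6.383e-22 J/K

6.383e-22


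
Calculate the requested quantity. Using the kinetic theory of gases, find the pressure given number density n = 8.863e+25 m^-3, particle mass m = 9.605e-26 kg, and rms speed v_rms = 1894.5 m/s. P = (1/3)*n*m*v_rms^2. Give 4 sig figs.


Step 1: v_rms^2 = 1894.5^2 = 3.589e+06
Step 2: n*m = 8.863e+25*9.605e-26 = 8.513
Step 3: P = (1/3)*8.513*3.589e+06 = 1.018e+07 Pa

1.018e+07


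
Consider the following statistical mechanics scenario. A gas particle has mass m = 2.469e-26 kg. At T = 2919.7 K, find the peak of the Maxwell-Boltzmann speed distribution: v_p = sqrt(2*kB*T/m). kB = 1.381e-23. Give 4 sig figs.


Step 1: Numerator = 2*kB*T = 2*1.381e-23*2919.7 = 8.064e-20
Step 2: Ratio = 8.064e-20 / 2.469e-26 = 3.266e+06
Step 3: v_p = sqrt(3.266e+06) = 1807 m/s

1807


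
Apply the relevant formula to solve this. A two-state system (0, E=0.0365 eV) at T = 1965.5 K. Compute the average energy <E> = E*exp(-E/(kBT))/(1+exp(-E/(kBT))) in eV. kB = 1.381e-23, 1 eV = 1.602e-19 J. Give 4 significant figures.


Step 1: beta*E = 0.0365*1.602e-19/(1.381e-23*1965.5) = 0.2154
Step 2: exp(-beta*E) = 0.8062
Step 3: <E> = 0.0365*0.8062/(1+0.8062) = 0.01629 eV

0.01629


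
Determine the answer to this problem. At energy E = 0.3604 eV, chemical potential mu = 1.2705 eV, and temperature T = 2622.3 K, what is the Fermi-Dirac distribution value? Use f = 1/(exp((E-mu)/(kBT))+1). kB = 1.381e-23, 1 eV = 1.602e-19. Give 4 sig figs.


Step 1: (E - mu) = 0.3604 - 1.2705 = -0.9101 eV
Step 2: Convert: (E-mu)*eV = -1.458e-19 J
Step 3: x = (E-mu)*eV/(kB*T) = -4.026
Step 4: f = 1/(exp(-4.026)+1) = 0.9825

0.9825


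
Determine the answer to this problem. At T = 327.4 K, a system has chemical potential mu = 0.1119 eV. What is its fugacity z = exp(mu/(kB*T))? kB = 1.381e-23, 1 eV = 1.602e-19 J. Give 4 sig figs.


Step 1: Convert mu to Joules: 0.1119*1.602e-19 = 1.793e-20 J
Step 2: kB*T = 1.381e-23*327.4 = 4.521e-21 J
Step 3: mu/(kB*T) = 3.965
Step 4: z = exp(3.965) = 52.71

52.71


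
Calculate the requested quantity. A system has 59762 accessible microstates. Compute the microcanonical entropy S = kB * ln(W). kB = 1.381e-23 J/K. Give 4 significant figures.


Step 1: ln(W) = ln(59762) = 11
Step 2: S = kB * ln(W) = 1.381e-23 * 11
Step 3: S = 1.519e-22 J/K

1.519e-22


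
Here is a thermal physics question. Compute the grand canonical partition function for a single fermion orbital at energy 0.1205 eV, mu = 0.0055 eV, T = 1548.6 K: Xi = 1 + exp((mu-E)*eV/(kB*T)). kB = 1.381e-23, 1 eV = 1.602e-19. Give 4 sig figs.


Step 1: (mu - E) = 0.0055 - 0.1205 = -0.115 eV
Step 2: x = (mu-E)*eV/(kB*T) = -0.115*1.602e-19/(1.381e-23*1548.6) = -0.8614
Step 3: exp(x) = 0.4226
Step 4: Xi = 1 + 0.4226 = 1.423

1.423


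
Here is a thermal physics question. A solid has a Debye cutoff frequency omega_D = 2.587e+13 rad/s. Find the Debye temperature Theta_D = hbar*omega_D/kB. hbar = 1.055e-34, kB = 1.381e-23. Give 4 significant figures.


Step 1: hbar*omega_D = 1.055e-34 * 2.587e+13 = 2.729e-21 J
Step 2: Theta_D = 2.729e-21 / 1.381e-23
Step 3: Theta_D = 197.6 K

197.6


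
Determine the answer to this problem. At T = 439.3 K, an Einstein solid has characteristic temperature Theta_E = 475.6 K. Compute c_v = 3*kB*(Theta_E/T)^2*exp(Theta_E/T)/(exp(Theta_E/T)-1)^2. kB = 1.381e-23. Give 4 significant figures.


Step 1: x = Theta_E/T = 475.6/439.3 = 1.083
Step 2: x^2 = 1.172
Step 3: exp(x) = 2.952
Step 4: c_v = 3*1.381e-23*1.172*2.952/(2.952-1)^2 = 3.761e-23

3.761e-23


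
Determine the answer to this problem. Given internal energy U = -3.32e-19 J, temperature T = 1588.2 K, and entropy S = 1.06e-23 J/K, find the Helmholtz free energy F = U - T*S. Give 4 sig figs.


Step 1: T*S = 1588.2 * 1.06e-23 = 1.683e-20 J
Step 2: F = U - T*S = -3.32e-19 - 1.683e-20
Step 3: F = -3.488e-19 J

-3.488e-19


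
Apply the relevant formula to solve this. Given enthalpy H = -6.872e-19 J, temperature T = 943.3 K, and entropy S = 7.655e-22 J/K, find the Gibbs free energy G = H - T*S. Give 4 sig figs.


Step 1: T*S = 943.3 * 7.655e-22 = 7.221e-19 J
Step 2: G = H - T*S = -6.872e-19 - 7.221e-19
Step 3: G = -1.409e-18 J

-1.409e-18


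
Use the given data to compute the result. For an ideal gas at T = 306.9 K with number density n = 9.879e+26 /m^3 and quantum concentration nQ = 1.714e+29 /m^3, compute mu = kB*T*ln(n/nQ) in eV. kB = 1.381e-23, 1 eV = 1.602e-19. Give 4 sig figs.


Step 1: n/nQ = 9.879e+26/1.714e+29 = 0.005764
Step 2: ln(n/nQ) = -5.156
Step 3: mu = kB*T*ln(n/nQ) = 4.238e-21*-5.156 = -2.185e-20 J
Step 4: Convert to eV: -2.185e-20/1.602e-19 = -0.1364 eV

-0.1364


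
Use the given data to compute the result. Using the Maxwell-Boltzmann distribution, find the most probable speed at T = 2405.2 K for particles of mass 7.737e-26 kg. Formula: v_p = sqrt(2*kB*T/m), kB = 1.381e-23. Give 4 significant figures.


Step 1: Numerator = 2*kB*T = 2*1.381e-23*2405.2 = 6.643e-20
Step 2: Ratio = 6.643e-20 / 7.737e-26 = 8.586e+05
Step 3: v_p = sqrt(8.586e+05) = 926.6 m/s

926.6


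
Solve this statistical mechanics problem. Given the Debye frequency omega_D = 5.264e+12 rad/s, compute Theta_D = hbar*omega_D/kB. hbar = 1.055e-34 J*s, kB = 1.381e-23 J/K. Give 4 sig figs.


Step 1: hbar*omega_D = 1.055e-34 * 5.264e+12 = 5.554e-22 J
Step 2: Theta_D = 5.554e-22 / 1.381e-23
Step 3: Theta_D = 40.21 K

40.21


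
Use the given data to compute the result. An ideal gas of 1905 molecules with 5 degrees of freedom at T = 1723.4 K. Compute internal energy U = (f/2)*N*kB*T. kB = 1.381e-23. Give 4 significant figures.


Step 1: f/2 = 5/2 = 2.5
Step 2: N*kB*T = 1905*1.381e-23*1723.4 = 4.534e-17
Step 3: U = 2.5 * 4.534e-17 = 1.133e-16 J

1.133e-16


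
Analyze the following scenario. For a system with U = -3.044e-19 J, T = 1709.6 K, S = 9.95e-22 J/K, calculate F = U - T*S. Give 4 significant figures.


Step 1: T*S = 1709.6 * 9.95e-22 = 1.701e-18 J
Step 2: F = U - T*S = -3.044e-19 - 1.701e-18
Step 3: F = -2.005e-18 J

-2.005e-18


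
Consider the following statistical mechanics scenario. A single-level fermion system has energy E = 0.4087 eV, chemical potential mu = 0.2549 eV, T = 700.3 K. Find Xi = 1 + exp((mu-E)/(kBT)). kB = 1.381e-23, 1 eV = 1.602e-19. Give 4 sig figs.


Step 1: (mu - E) = 0.2549 - 0.4087 = -0.1538 eV
Step 2: x = (mu-E)*eV/(kB*T) = -0.1538*1.602e-19/(1.381e-23*700.3) = -2.548
Step 3: exp(x) = 0.07826
Step 4: Xi = 1 + 0.07826 = 1.078

1.078


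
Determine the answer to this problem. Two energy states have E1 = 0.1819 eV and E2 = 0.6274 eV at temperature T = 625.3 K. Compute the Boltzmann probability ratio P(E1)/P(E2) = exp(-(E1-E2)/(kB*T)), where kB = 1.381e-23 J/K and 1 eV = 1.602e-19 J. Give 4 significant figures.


Step 1: Compute energy difference dE = E1 - E2 = 0.1819 - 0.6274 = -0.4455 eV
Step 2: Convert to Joules: dE_J = -0.4455 * 1.602e-19 = -7.137e-20 J
Step 3: Compute exponent = -dE_J / (kB * T) = -(-7.137e-20) / (1.381e-23 * 625.3) = 8.265
Step 4: P(E1)/P(E2) = exp(8.265) = 3884

3884


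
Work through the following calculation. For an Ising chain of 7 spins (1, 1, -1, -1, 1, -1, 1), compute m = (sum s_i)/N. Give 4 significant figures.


Step 1: Count up spins (+1): 4, down spins (-1): 3
Step 2: Total magnetization M = 4 - 3 = 1
Step 3: m = M/N = 1/7 = 0.1429

0.1429


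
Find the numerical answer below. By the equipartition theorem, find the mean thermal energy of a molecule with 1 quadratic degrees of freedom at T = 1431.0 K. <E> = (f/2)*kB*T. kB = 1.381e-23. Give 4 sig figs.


Step 1: f/2 = 1/2 = 0.5
Step 2: kB*T = 1.381e-23 * 1431.0 = 1.976e-20
Step 3: <E> = 0.5 * 1.976e-20 = 9.881e-21 J

9.881e-21


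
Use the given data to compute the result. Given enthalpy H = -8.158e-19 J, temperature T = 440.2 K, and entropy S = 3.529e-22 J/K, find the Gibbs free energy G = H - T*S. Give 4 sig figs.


Step 1: T*S = 440.2 * 3.529e-22 = 1.553e-19 J
Step 2: G = H - T*S = -8.158e-19 - 1.553e-19
Step 3: G = -9.711e-19 J

-9.711e-19


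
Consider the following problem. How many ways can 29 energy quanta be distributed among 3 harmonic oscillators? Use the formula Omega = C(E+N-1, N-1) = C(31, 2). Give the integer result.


Step 1: Use binomial coefficient C(31, 2)
Step 2: Numerator = 31! / 29!
Step 3: Denominator = 2!
Step 4: Omega = 465

465


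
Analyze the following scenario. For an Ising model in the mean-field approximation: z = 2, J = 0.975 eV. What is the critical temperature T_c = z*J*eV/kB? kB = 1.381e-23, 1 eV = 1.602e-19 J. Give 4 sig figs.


Step 1: z*J = 2*0.975 = 1.95 eV
Step 2: Convert to Joules: 1.95*1.602e-19 = 3.124e-19 J
Step 3: T_c = 3.124e-19 / 1.381e-23 = 2.262e+04 K

2.262e+04


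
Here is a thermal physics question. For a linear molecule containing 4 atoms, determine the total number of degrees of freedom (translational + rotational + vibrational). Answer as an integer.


Step 1: Translational DOF = 3
Step 2: Rotational DOF (linear) = 2
Step 3: Vibrational DOF = 3*4 - 5 = 7
Step 4: Total = 3 + 2 + 7 = 12

12


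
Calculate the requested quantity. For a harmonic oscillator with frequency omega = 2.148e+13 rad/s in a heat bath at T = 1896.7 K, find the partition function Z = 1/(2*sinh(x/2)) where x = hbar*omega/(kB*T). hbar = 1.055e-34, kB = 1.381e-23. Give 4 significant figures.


Step 1: Compute x = hbar*omega/(kB*T) = 1.055e-34*2.148e+13/(1.381e-23*1896.7) = 0.08652
Step 2: x/2 = 0.04326
Step 3: sinh(x/2) = 0.04327
Step 4: Z = 1/(2*0.04327) = 11.56

11.56


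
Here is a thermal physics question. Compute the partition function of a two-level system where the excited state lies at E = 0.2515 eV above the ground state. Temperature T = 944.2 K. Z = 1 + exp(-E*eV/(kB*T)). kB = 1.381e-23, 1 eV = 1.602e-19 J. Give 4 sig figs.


Step 1: Compute beta*E = E*eV/(kB*T) = 0.2515*1.602e-19/(1.381e-23*944.2) = 3.09
Step 2: exp(-beta*E) = exp(-3.09) = 0.04551
Step 3: Z = 1 + 0.04551 = 1.046

1.046


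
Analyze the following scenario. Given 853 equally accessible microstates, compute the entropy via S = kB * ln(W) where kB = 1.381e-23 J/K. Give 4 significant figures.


Step 1: ln(W) = ln(853) = 6.749
Step 2: S = kB * ln(W) = 1.381e-23 * 6.749
Step 3: S = 9.32e-23 J/K

9.32e-23


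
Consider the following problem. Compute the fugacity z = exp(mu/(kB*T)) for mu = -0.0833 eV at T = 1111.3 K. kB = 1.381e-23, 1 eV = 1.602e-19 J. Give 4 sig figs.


Step 1: Convert mu to Joules: -0.0833*1.602e-19 = -1.334e-20 J
Step 2: kB*T = 1.381e-23*1111.3 = 1.535e-20 J
Step 3: mu/(kB*T) = -0.8695
Step 4: z = exp(-0.8695) = 0.4192

0.4192


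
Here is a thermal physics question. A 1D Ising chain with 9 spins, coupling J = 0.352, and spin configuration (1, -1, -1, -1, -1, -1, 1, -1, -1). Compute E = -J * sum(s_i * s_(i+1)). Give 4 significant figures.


Step 1: Nearest-neighbor products: -1, 1, 1, 1, 1, -1, -1, 1
Step 2: Sum of products = 2
Step 3: E = -0.352 * 2 = -0.704

-0.704


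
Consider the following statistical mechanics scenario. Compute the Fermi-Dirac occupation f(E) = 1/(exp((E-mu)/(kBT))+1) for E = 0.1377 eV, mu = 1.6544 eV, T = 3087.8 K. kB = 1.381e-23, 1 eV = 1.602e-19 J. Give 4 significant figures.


Step 1: (E - mu) = 0.1377 - 1.6544 = -1.517 eV
Step 2: Convert: (E-mu)*eV = -2.43e-19 J
Step 3: x = (E-mu)*eV/(kB*T) = -5.698
Step 4: f = 1/(exp(-5.698)+1) = 0.9967

0.9967


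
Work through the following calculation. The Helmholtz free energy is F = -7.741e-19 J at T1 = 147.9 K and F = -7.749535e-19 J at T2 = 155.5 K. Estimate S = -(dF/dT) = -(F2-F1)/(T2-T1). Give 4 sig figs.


Step 1: dF = F2 - F1 = -7.749535e-19 - (-7.741e-19) = -8.535e-22 J
Step 2: dT = T2 - T1 = 155.5 - 147.9 = 7.6 K
Step 3: S = -dF/dT = -(-8.535e-22)/7.6 = 1.123e-22 J/K

1.123e-22


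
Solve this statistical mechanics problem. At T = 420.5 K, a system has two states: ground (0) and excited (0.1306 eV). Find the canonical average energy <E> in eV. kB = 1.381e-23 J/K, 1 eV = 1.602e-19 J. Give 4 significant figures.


Step 1: beta*E = 0.1306*1.602e-19/(1.381e-23*420.5) = 3.603
Step 2: exp(-beta*E) = 0.02725
Step 3: <E> = 0.1306*0.02725/(1+0.02725) = 0.003464 eV

0.003464


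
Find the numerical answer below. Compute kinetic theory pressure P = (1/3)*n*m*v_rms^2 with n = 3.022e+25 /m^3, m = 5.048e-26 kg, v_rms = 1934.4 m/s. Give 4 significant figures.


Step 1: v_rms^2 = 1934.4^2 = 3.742e+06
Step 2: n*m = 3.022e+25*5.048e-26 = 1.526
Step 3: P = (1/3)*1.526*3.742e+06 = 1.903e+06 Pa

1.903e+06


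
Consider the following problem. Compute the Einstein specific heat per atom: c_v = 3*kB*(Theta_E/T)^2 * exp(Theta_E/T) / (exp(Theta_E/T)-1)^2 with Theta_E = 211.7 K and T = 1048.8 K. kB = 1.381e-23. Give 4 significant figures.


Step 1: x = Theta_E/T = 211.7/1048.8 = 0.2018
Step 2: x^2 = 0.04074
Step 3: exp(x) = 1.224
Step 4: c_v = 3*1.381e-23*0.04074*1.224/(1.224-1)^2 = 4.129e-23

4.129e-23


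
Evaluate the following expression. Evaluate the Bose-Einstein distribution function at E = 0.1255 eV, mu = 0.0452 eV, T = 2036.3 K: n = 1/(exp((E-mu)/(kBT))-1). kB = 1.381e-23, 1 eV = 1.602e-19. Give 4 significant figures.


Step 1: (E - mu) = 0.0803 eV
Step 2: x = (E-mu)*eV/(kB*T) = 0.0803*1.602e-19/(1.381e-23*2036.3) = 0.4574
Step 3: exp(x) = 1.58
Step 4: n = 1/(exp(x)-1) = 1.724

1.724


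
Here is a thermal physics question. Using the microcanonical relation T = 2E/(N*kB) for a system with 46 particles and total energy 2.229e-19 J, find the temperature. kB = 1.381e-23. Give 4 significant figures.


Step 1: Numerator = 2*E = 2*2.229e-19 = 4.458e-19 J
Step 2: Denominator = N*kB = 46*1.381e-23 = 6.353e-22
Step 3: T = 4.458e-19 / 6.353e-22 = 701.8 K

701.8


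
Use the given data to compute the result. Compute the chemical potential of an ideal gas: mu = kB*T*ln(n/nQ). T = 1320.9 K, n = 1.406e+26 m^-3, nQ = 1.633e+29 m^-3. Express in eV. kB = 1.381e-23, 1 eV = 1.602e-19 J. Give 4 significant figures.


Step 1: n/nQ = 1.406e+26/1.633e+29 = 0.000861
Step 2: ln(n/nQ) = -7.057
Step 3: mu = kB*T*ln(n/nQ) = 1.824e-20*-7.057 = -1.287e-19 J
Step 4: Convert to eV: -1.287e-19/1.602e-19 = -0.8036 eV

-0.8036
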